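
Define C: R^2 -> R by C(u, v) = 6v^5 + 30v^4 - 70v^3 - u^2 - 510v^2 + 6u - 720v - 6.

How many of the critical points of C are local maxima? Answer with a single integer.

2

C separates as a function of u plus a function of v, so ∇C=0 decouples.
∂C/∂u = -2(u - 3) = 0 at u ∈ {3}; ∂C/∂v = 30(v - 3)(v + 1)(v + 2)(v + 4) = 0 at v ∈ {-4, -2, -1, 3}.
The Hessian is diagonal: diag(C_uu, C_vv). Second derivatives: C_uu(3)=-2; C_vv(-4)=-1260, C_vv(-2)=300, C_vv(-1)=-360, C_vv(3)=4200.
Local maxima occur where both diagonal entries negative: (3, -4), (3, -1). Count: 2.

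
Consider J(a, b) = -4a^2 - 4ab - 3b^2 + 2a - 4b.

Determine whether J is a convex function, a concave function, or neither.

J is quadratic, so its Hessian is the constant matrix H = [[-8, -4], [-4, -6]].
det(H) = 32, tr(H) = -14.
det(H) > 0 and tr(H) < 0, so H is negative definite everywhere: concave.

concave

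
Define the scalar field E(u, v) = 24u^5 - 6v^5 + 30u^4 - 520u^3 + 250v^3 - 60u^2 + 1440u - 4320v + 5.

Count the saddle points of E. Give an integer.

E separates as a function of u plus a function of v, so ∇E=0 decouples.
∂E/∂u = 120(u - 3)(u - 1)(u + 1)(u + 4) = 0 at u ∈ {-4, -1, 1, 3}; ∂E/∂v = -30(v - 4)(v - 3)(v + 3)(v + 4) = 0 at v ∈ {-4, -3, 3, 4}.
The Hessian is diagonal: diag(E_uu, E_vv). Second derivatives: E_uu(-4)=-12600, E_uu(-1)=2880, E_uu(1)=-2400, E_uu(3)=6720; E_vv(-4)=1680, E_vv(-3)=-1260, E_vv(3)=1260, E_vv(4)=-1680.
Saddle points occur where the two diagonal entries have opposite signs: (-4, -4), (-4, 3), (-1, -3), (-1, 4), (1, -4), (1, 3), (3, -3), (3, 4). Count: 8.

8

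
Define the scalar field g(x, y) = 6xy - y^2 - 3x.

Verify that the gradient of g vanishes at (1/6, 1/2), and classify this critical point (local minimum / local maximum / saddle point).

∇g = (6y - 3, 6x - 2y); substituting (1/6, 1/2) gives ∇g = (0, 0), so (1/6, 1/2) is indeed a critical point.
The Hessian of g is constant: H = [[0, 6], [6, -2]].
det(H) = 0·(-2) − 6² = -36.
Since det(H) < 0, H is indefinite and the critical point is a saddle point.

saddle point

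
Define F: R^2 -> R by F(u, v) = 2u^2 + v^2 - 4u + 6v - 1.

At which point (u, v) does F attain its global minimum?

(1, -3)

F(u,v) separates as P(u) + Q(v) − 1, so its minimum is min P + min Q − 1.
P'(u) = 4u - 4 vanishes at u ∈ {1}; Q'(v) = 2v + 6 vanishes at v ∈ {-3}.
Local minima of P (where P''>0): P(1)=-2. Local minima of Q: Q(-3)=-9.
So the global minimum of F is P(1) + Q(-3) − 1 = -2 − 9 − 1 = -12, attained at (1, -3).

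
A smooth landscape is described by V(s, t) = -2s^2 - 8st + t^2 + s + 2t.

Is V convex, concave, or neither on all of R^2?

V is quadratic, so its Hessian is the constant matrix H = [[-4, -8], [-8, 2]].
det(H) = -72, tr(H) = -2.
det(H) < 0, so H is indefinite: neither convex nor concave.

neither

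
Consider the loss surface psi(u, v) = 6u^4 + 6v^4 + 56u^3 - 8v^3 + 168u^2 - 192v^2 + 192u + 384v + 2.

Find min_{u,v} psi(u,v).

-2686

psi(u,v) separates as P(u) + Q(v) + 2, so its minimum is min P + min Q + 2.
P'(u) = 24(u + 1)(u + 2)(u + 4) vanishes at u ∈ {-4, -2, -1}; Q'(v) = 24(v - 4)(v - 1)(v + 4) vanishes at v ∈ {-4, 1, 4}.
Local minima of P (where P''>0): P(-4)=-128, P(-1)=-74. Local minima of Q: Q(-4)=-2560, Q(4)=-512.
So the global minimum of psi is P(-4) + Q(-4) + 2 = -128 − 2560 + 2 = -2686, attained at (-4, -4).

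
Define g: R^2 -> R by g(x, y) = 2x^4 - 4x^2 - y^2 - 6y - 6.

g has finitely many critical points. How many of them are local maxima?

1

g separates as a function of x plus a function of y, so ∇g=0 decouples.
∂g/∂x = 8x(x - 1)(x + 1) = 0 at x ∈ {-1, 0, 1}; ∂g/∂y = -2(y + 3) = 0 at y ∈ {-3}.
The Hessian is diagonal: diag(g_xx, g_yy). Second derivatives: g_xx(-1)=16, g_xx(0)=-8, g_xx(1)=16; g_yy(-3)=-2.
Local maxima occur where both diagonal entries negative: (0, -3). Count: 1.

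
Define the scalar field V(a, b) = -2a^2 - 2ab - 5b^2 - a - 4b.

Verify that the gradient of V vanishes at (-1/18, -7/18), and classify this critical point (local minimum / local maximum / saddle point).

∇V = (-4a - 2b - 1, -2a - 10b - 4); substituting (-1/18, -7/18) gives ∇V = (0, 0), so (-1/18, -7/18) is indeed a critical point.
The Hessian of V is constant: H = [[-4, -2], [-2, -10]].
det(H) = (-4)·(-10) − (-2)² = 36.
det(H) > 0 and tr(H) = -14 < 0, so H is negative definite and the point is a local maximum.

local maximum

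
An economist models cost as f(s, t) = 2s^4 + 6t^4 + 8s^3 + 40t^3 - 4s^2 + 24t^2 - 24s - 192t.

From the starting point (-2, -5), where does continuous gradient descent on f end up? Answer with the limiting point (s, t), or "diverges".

(-3, -4)

f is separable, so gradient descent decouples: s follows -∂f/∂s, t follows -∂f/∂t.
∂f/∂s = 8(s - 1)(s + 1)(s + 3); at s=-2 this is 24, so s decreases.
∂f/∂t = 24(t - 1)(t + 2)(t + 4); at t=-5 this is -432, so t increases.
s converges to its nearest critical value -3 (a local min of the s-part); t converges to -4. The iterate converges to (-3, -4).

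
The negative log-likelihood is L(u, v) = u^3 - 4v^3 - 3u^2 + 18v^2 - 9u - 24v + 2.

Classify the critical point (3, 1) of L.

The mixed partial ∂²L/∂u∂v is 0, so the Hessian at any point is diag(L_uu, L_vv) = diag(6(u - 1), 12(-2v + 3)).
At (3, 1): H = diag(12, 12).
Both eigenvalues are positive, so H is positive definite: a local minimum.

local minimum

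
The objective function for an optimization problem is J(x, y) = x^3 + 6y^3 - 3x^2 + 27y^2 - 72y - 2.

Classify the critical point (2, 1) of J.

local minimum

The mixed partial ∂²J/∂x∂y is 0, so the Hessian at any point is diag(J_xx, J_yy) = diag(6(x - 1), 18(2y + 3)).
At (2, 1): H = diag(6, 90).
Both eigenvalues are positive, so H is positive definite: a local minimum.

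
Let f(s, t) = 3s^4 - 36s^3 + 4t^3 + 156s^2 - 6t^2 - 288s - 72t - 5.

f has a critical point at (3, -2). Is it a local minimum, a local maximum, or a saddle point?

local maximum

The mixed partial ∂²f/∂s∂t is 0, so the Hessian at any point is diag(f_ss, f_tt) = diag(12(3s^2 - 18s + 26), 12(2t - 1)).
At (3, -2): H = diag(-12, -60).
Both eigenvalues are negative, so H is negative definite: a local maximum.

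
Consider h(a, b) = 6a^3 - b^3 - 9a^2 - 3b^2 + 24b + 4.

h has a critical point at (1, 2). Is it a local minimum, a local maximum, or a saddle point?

The mixed partial ∂²h/∂a∂b is 0, so the Hessian at any point is diag(h_aa, h_bb) = diag(18(2a - 1), -6(b + 1)).
At (1, 2): H = diag(18, -18).
The eigenvalues have opposite signs, so H is indefinite: a saddle point.

saddle point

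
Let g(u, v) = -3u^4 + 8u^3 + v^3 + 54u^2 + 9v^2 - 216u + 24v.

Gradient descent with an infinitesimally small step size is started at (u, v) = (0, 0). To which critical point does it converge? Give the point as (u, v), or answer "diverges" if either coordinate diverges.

g is separable, so gradient descent decouples: u follows -∂g/∂u, v follows -∂g/∂v.
∂g/∂u = -12(u - 3)(u - 2)(u + 3); at u=0 this is -216, so u increases.
∂g/∂v = 3(v + 2)(v + 4); at v=0 this is 24, so v decreases.
u converges to its nearest critical value 2 (a local min of the u-part); v converges to -2. The iterate converges to (2, -2).

(2, -2)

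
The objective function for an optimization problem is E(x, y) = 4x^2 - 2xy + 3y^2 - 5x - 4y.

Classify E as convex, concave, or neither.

E is quadratic, so its Hessian is the constant matrix H = [[8, -2], [-2, 6]].
det(H) = 44, tr(H) = 14.
det(H) > 0 and tr(H) > 0, so H is positive definite everywhere: convex.

convex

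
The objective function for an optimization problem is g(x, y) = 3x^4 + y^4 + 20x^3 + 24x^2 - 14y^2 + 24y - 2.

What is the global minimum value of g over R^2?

-247

g(x,y) separates as P(x) + Q(y) − 2, so its minimum is min P + min Q − 2.
P'(x) = 12x(x + 1)(x + 4) vanishes at x ∈ {-4, -1, 0}; Q'(y) = 4(y - 2)(y - 1)(y + 3) vanishes at y ∈ {-3, 1, 2}.
Local minima of P (where P''>0): P(-4)=-128, P(0)=0. Local minima of Q: Q(-3)=-117, Q(2)=8.
So the global minimum of g is P(-4) + Q(-3) − 2 = -128 − 117 − 2 = -247, attained at (-4, -3).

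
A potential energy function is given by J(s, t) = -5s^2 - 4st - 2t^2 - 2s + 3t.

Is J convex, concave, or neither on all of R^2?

J is quadratic, so its Hessian is the constant matrix H = [[-10, -4], [-4, -4]].
det(H) = 24, tr(H) = -14.
det(H) > 0 and tr(H) < 0, so H is negative definite everywhere: concave.

concave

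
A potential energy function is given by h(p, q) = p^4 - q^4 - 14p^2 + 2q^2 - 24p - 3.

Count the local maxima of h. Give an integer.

2

h separates as a function of p plus a function of q, so ∇h=0 decouples.
∂h/∂p = 4(p - 3)(p + 1)(p + 2) = 0 at p ∈ {-2, -1, 3}; ∂h/∂q = -4q(q - 1)(q + 1) = 0 at q ∈ {-1, 0, 1}.
The Hessian is diagonal: diag(h_pp, h_qq). Second derivatives: h_pp(-2)=20, h_pp(-1)=-16, h_pp(3)=80; h_qq(-1)=-8, h_qq(0)=4, h_qq(1)=-8.
Local maxima occur where both diagonal entries negative: (-1, -1), (-1, 1). Count: 2.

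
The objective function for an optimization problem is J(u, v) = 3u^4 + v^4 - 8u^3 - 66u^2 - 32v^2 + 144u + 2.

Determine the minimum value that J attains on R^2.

-821

J(u,v) separates as P(u) + Q(v) + 2, so its minimum is min P + min Q + 2.
P'(u) = 12(u - 4)(u - 1)(u + 3) vanishes at u ∈ {-3, 1, 4}; Q'(v) = 4v(v - 4)(v + 4) vanishes at v ∈ {-4, 0, 4}.
Local minima of P (where P''>0): P(-3)=-567, P(4)=-224. Local minima of Q: Q(-4)=-256, Q(4)=-256.
So the global minimum of J is P(-3) + Q(-4) + 2 = -567 − 256 + 2 = -821, attained at (-3, -4).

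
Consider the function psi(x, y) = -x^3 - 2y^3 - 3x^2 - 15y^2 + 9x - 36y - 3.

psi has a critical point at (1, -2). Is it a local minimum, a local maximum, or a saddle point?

The mixed partial ∂²psi/∂x∂y is 0, so the Hessian at any point is diag(psi_xx, psi_yy) = diag(-6(x + 1), -6(2y + 5)).
At (1, -2): H = diag(-12, -6).
Both eigenvalues are negative, so H is negative definite: a local maximum.

local maximum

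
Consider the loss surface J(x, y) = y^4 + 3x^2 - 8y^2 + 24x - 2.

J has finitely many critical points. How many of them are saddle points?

J separates as a function of x plus a function of y, so ∇J=0 decouples.
∂J/∂x = 6(x + 4) = 0 at x ∈ {-4}; ∂J/∂y = 4y(y - 2)(y + 2) = 0 at y ∈ {-2, 0, 2}.
The Hessian is diagonal: diag(J_xx, J_yy). Second derivatives: J_xx(-4)=6; J_yy(-2)=32, J_yy(0)=-16, J_yy(2)=32.
Saddle points occur where the two diagonal entries have opposite signs: (-4, 0). Count: 1.

1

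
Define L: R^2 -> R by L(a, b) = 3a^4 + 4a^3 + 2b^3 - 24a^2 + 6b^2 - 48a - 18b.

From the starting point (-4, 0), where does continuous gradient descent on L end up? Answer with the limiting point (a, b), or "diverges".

L is separable, so gradient descent decouples: a follows -∂L/∂a, b follows -∂L/∂b.
∂L/∂a = 12(a - 2)(a + 1)(a + 2); at a=-4 this is -432, so a increases.
∂L/∂b = 6(b - 1)(b + 3); at b=0 this is -18, so b increases.
a converges to its nearest critical value -2 (a local min of the a-part); b converges to 1. The iterate converges to (-2, 1).

(-2, 1)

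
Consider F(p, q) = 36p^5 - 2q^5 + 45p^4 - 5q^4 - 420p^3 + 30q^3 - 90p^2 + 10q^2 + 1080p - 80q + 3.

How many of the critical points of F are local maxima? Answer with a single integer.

F separates as a function of p plus a function of q, so ∇F=0 decouples.
∂F/∂p = 180(p - 2)(p - 1)(p + 1)(p + 3) = 0 at p ∈ {-3, -1, 1, 2}; ∂F/∂q = -10(q - 2)(q - 1)(q + 1)(q + 4) = 0 at q ∈ {-4, -1, 1, 2}.
The Hessian is diagonal: diag(F_pp, F_qq). Second derivatives: F_pp(-3)=-7200, F_pp(-1)=2160, F_pp(1)=-1440, F_pp(2)=2700; F_qq(-4)=900, F_qq(-1)=-180, F_qq(1)=100, F_qq(2)=-180.
Local maxima occur where both diagonal entries negative: (-3, -1), (-3, 2), (1, -1), (1, 2). Count: 4.

4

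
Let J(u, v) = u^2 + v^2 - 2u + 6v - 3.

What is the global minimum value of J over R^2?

J(u,v) separates as P(u) + Q(v) − 3, so its minimum is min P + min Q − 3.
P'(u) = 2u - 2 vanishes at u ∈ {1}; Q'(v) = 2v + 6 vanishes at v ∈ {-3}.
Local minima of P (where P''>0): P(1)=-1. Local minima of Q: Q(-3)=-9.
So the global minimum of J is P(1) + Q(-3) − 3 = -1 − 9 − 3 = -13, attained at (1, -3).

-13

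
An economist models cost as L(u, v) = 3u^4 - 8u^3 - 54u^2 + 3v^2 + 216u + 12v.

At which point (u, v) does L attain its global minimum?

L(u,v) separates as P(u) + Q(v), so its minimum is min P + min Q.
P'(u) = 12(u - 3)(u - 2)(u + 3) vanishes at u ∈ {-3, 2, 3}; Q'(v) = 6v + 12 vanishes at v ∈ {-2}.
Local minima of P (where P''>0): P(-3)=-675, P(3)=189. Local minima of Q: Q(-2)=-12.
So the global minimum of L is P(-3) + Q(-2) = -675 − 12 = -687, attained at (-3, -2).

(-3, -2)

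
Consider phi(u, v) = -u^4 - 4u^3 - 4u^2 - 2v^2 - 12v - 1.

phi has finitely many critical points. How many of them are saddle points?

1

phi separates as a function of u plus a function of v, so ∇phi=0 decouples.
∂phi/∂u = -4u(u + 1)(u + 2) = 0 at u ∈ {-2, -1, 0}; ∂phi/∂v = -4(v + 3) = 0 at v ∈ {-3}.
The Hessian is diagonal: diag(phi_uu, phi_vv). Second derivatives: phi_uu(-2)=-8, phi_uu(-1)=4, phi_uu(0)=-8; phi_vv(-3)=-4.
Saddle points occur where the two diagonal entries have opposite signs: (-1, -3). Count: 1.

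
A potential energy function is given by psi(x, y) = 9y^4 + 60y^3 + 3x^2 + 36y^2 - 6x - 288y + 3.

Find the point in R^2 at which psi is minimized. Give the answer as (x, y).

(1, 1)

psi(x,y) separates as P(x) + Q(y) + 3, so its minimum is min P + min Q + 3.
P'(x) = 6x - 6 vanishes at x ∈ {1}; Q'(y) = 36(y - 1)(y + 2)(y + 4) vanishes at y ∈ {-4, -2, 1}.
Local minima of P (where P''>0): P(1)=-3. Local minima of Q: Q(-4)=192, Q(1)=-183.
So the global minimum of psi is P(1) + Q(1) + 3 = -3 − 183 + 3 = -183, attained at (1, 1).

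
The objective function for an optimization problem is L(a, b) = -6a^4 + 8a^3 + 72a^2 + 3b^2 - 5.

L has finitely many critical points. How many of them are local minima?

L separates as a function of a plus a function of b, so ∇L=0 decouples.
∂L/∂a = -24a(a - 3)(a + 2) = 0 at a ∈ {-2, 0, 3}; ∂L/∂b = 6b = 0 at b ∈ {0}.
The Hessian is diagonal: diag(L_aa, L_bb). Second derivatives: L_aa(-2)=-240, L_aa(0)=144, L_aa(3)=-360; L_bb(0)=6.
Local minima occur where both diagonal entries positive: (0, 0). Count: 1.

1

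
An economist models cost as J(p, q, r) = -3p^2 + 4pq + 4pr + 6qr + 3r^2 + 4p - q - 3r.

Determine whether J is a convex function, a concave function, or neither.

J is quadratic, so its Hessian is the constant matrix H = [[-6, 4, 4], [4, 0, 6], [4, 6, 6]].
Leading principal minors: -6, -16, 312.
Neither pattern holds ⇒ H is indefinite ⇒ neither convex nor concave.

neither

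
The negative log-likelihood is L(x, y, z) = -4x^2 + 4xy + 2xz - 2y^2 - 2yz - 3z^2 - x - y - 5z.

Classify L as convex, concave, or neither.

concave

L is quadratic, so its Hessian is the constant matrix H = [[-8, 4, 2], [4, -4, -2], [2, -2, -6]].
Leading principal minors: -8, 16, -80.
Signs alternate −, +, − ⇒ H ≺ 0 ⇒ concave.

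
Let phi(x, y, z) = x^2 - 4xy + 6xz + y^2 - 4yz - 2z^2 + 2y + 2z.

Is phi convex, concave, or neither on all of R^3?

phi is quadratic, so its Hessian is the constant matrix H = [[2, -4, 6], [-4, 2, -4], [6, -4, -4]].
Leading principal minors: 2, -12, 136.
Neither pattern holds ⇒ H is indefinite ⇒ neither convex nor concave.

neither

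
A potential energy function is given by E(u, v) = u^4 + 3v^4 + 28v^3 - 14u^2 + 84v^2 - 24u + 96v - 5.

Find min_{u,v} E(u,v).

-186

E(u,v) separates as P(u) + Q(v) − 5, so its minimum is min P + min Q − 5.
P'(u) = 4(u - 3)(u + 1)(u + 2) vanishes at u ∈ {-2, -1, 3}; Q'(v) = 12(v + 1)(v + 2)(v + 4) vanishes at v ∈ {-4, -2, -1}.
Local minima of P (where P''>0): P(-2)=8, P(3)=-117. Local minima of Q: Q(-4)=-64, Q(-1)=-37.
So the global minimum of E is P(3) + Q(-4) − 5 = -117 − 64 − 5 = -186, attained at (3, -4).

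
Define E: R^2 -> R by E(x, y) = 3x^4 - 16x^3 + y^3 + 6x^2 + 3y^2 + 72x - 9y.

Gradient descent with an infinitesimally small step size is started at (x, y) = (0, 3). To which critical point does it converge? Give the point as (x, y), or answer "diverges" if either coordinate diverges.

E is separable, so gradient descent decouples: x follows -∂E/∂x, y follows -∂E/∂y.
∂E/∂x = 12(x - 3)(x - 2)(x + 1); at x=0 this is 72, so x decreases.
∂E/∂y = 3(y - 1)(y + 3); at y=3 this is 36, so y decreases.
x converges to its nearest critical value -1 (a local min of the x-part); y converges to 1. The iterate converges to (-1, 1).

(-1, 1)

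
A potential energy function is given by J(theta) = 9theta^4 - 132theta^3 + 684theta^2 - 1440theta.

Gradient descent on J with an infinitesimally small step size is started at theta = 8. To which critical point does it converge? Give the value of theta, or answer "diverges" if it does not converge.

5

J'(theta) = 36(theta - 5)(theta - 4)(theta - 2), so J'(8) = 2592.
Gradient descent moves in the -J' direction, i.e. theta is decreasing.
The nearest critical point in that direction is theta = 5, where J'' = 108 > 0 (a local minimum). The iterate converges there.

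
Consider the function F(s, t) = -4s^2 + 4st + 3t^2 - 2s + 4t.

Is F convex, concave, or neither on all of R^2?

neither

F is quadratic, so its Hessian is the constant matrix H = [[-8, 4], [4, 6]].
det(H) = -64, tr(H) = -2.
det(H) < 0, so H is indefinite: neither convex nor concave.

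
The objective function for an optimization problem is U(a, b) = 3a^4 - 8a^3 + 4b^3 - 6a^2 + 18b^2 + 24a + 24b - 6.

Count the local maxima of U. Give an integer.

U separates as a function of a plus a function of b, so ∇U=0 decouples.
∂U/∂a = 12(a - 2)(a - 1)(a + 1) = 0 at a ∈ {-1, 1, 2}; ∂U/∂b = 12(b + 1)(b + 2) = 0 at b ∈ {-2, -1}.
The Hessian is diagonal: diag(U_aa, U_bb). Second derivatives: U_aa(-1)=72, U_aa(1)=-24, U_aa(2)=36; U_bb(-2)=-12, U_bb(-1)=12.
Local maxima occur where both diagonal entries negative: (1, -2). Count: 1.

1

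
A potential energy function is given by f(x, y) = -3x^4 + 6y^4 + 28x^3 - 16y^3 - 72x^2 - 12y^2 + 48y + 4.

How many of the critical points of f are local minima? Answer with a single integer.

2

f separates as a function of x plus a function of y, so ∇f=0 decouples.
∂f/∂x = -12x(x - 4)(x - 3) = 0 at x ∈ {0, 3, 4}; ∂f/∂y = 24(y - 2)(y - 1)(y + 1) = 0 at y ∈ {-1, 1, 2}.
The Hessian is diagonal: diag(f_xx, f_yy). Second derivatives: f_xx(0)=-144, f_xx(3)=36, f_xx(4)=-48; f_yy(-1)=144, f_yy(1)=-48, f_yy(2)=72.
Local minima occur where both diagonal entries positive: (3, -1), (3, 2). Count: 2.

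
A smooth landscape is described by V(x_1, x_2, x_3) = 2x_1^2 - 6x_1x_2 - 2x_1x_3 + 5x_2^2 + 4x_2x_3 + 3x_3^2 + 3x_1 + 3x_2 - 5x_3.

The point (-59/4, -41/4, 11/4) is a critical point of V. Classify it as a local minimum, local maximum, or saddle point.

The Hessian is constant: H = [[4, -6, -2], [-6, 10, 4], [-2, 4, 6]].
Leading principal minors: Δ₁ = 4, Δ₂ = 4, Δ₃ = 16.
All leading minors are positive, so H is positive definite: a local minimum.

local minimum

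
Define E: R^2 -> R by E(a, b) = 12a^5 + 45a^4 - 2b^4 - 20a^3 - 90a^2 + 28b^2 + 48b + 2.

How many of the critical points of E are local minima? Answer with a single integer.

E separates as a function of a plus a function of b, so ∇E=0 decouples.
∂E/∂a = 60a(a - 1)(a + 1)(a + 3) = 0 at a ∈ {-3, -1, 0, 1}; ∂E/∂b = -8(b - 3)(b + 1)(b + 2) = 0 at b ∈ {-2, -1, 3}.
The Hessian is diagonal: diag(E_aa, E_bb). Second derivatives: E_aa(-3)=-1440, E_aa(-1)=240, E_aa(0)=-180, E_aa(1)=480; E_bb(-2)=-40, E_bb(-1)=32, E_bb(3)=-160.
Local minima occur where both diagonal entries positive: (-1, -1), (1, -1). Count: 2.

2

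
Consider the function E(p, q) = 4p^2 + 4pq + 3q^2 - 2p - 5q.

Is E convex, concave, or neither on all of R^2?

E is quadratic, so its Hessian is the constant matrix H = [[8, 4], [4, 6]].
det(H) = 32, tr(H) = 14.
det(H) > 0 and tr(H) > 0, so H is positive definite everywhere: convex.

convex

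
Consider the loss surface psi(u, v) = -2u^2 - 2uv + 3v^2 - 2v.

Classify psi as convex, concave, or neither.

psi is quadratic, so its Hessian is the constant matrix H = [[-4, -2], [-2, 6]].
det(H) = -28, tr(H) = 2.
det(H) < 0, so H is indefinite: neither convex nor concave.

neither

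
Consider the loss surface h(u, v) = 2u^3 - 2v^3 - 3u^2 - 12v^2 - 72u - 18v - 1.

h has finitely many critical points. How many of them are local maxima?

h separates as a function of u plus a function of v, so ∇h=0 decouples.
∂h/∂u = 6(u - 4)(u + 3) = 0 at u ∈ {-3, 4}; ∂h/∂v = -6(v + 1)(v + 3) = 0 at v ∈ {-3, -1}.
The Hessian is diagonal: diag(h_uu, h_vv). Second derivatives: h_uu(-3)=-42, h_uu(4)=42; h_vv(-3)=12, h_vv(-1)=-12.
Local maxima occur where both diagonal entries negative: (-3, -1). Count: 1.

1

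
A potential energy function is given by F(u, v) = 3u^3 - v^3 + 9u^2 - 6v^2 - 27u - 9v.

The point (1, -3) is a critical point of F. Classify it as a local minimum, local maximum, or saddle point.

The mixed partial ∂²F/∂u∂v is 0, so the Hessian at any point is diag(F_uu, F_vv) = diag(18(u + 1), -6(v + 2)).
At (1, -3): H = diag(36, 6).
Both eigenvalues are positive, so H is positive definite: a local minimum.

local minimum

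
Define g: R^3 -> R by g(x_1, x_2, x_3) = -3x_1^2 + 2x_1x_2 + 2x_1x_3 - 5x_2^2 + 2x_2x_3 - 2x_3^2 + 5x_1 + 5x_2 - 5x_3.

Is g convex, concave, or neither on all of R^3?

concave

g is quadratic, so its Hessian is the constant matrix H = [[-6, 2, 2], [2, -10, 2], [2, 2, -4]].
Leading principal minors: -6, 56, -144.
Signs alternate −, +, − ⇒ H ≺ 0 ⇒ concave.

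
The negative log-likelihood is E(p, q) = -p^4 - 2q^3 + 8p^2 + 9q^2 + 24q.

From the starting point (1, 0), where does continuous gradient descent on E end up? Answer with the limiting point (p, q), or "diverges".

(0, -1)

E is separable, so gradient descent decouples: p follows -∂E/∂p, q follows -∂E/∂q.
∂E/∂p = -4p(p - 2)(p + 2); at p=1 this is 12, so p decreases.
∂E/∂q = -6(q - 4)(q + 1); at q=0 this is 24, so q decreases.
p converges to its nearest critical value 0 (a local min of the p-part); q converges to -1. The iterate converges to (0, -1).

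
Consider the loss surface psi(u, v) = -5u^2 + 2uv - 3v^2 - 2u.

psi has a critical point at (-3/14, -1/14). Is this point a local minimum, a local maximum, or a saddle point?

The Hessian of psi is constant: H = [[-10, 2], [2, -6]].
det(H) = (-10)·(-6) − 2² = 56.
det(H) > 0 and tr(H) = -16 < 0, so H is negative definite and the point is a local maximum.

local maximum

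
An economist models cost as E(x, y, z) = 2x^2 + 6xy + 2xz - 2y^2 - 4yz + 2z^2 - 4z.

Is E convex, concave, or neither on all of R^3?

E is quadratic, so its Hessian is the constant matrix H = [[4, 6, 2], [6, -4, -4], [2, -4, 4]].
Leading principal minors: 4, -52, -352.
Neither pattern holds ⇒ H is indefinite ⇒ neither convex nor concave.

neither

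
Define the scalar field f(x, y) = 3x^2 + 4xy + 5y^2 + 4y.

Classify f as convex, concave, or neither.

f is quadratic, so its Hessian is the constant matrix H = [[6, 4], [4, 10]].
det(H) = 44, tr(H) = 16.
det(H) > 0 and tr(H) > 0, so H is positive definite everywhere: convex.

convex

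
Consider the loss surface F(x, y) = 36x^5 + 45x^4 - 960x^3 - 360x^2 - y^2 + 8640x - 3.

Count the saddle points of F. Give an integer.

F separates as a function of x plus a function of y, so ∇F=0 decouples.
∂F/∂x = 180(x - 3)(x - 2)(x + 2)(x + 4) = 0 at x ∈ {-4, -2, 2, 3}; ∂F/∂y = -2y = 0 at y ∈ {0}.
The Hessian is diagonal: diag(F_xx, F_yy). Second derivatives: F_xx(-4)=-15120, F_xx(-2)=7200, F_xx(2)=-4320, F_xx(3)=6300; F_yy(0)=-2.
Saddle points occur where the two diagonal entries have opposite signs: (-2, 0), (3, 0). Count: 2.

2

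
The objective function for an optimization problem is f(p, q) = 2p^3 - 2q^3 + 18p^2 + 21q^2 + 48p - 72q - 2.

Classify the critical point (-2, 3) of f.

local minimum

The mixed partial ∂²f/∂p∂q is 0, so the Hessian at any point is diag(f_pp, f_qq) = diag(12(p + 3), 6(-2q + 7)).
At (-2, 3): H = diag(12, 6).
Both eigenvalues are positive, so H is positive definite: a local minimum.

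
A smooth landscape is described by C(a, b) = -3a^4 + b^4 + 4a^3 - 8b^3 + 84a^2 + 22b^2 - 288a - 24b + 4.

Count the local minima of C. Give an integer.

C separates as a function of a plus a function of b, so ∇C=0 decouples.
∂C/∂a = -12(a - 3)(a - 2)(a + 4) = 0 at a ∈ {-4, 2, 3}; ∂C/∂b = 4(b - 3)(b - 2)(b - 1) = 0 at b ∈ {1, 2, 3}.
The Hessian is diagonal: diag(C_aa, C_bb). Second derivatives: C_aa(-4)=-504, C_aa(2)=72, C_aa(3)=-84; C_bb(1)=8, C_bb(2)=-4, C_bb(3)=8.
Local minima occur where both diagonal entries positive: (2, 1), (2, 3). Count: 2.

2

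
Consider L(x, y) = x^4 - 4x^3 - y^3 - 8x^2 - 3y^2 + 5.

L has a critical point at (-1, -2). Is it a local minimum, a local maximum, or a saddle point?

local minimum

The mixed partial ∂²L/∂x∂y is 0, so the Hessian at any point is diag(L_xx, L_yy) = diag(4(3x^2 - 6x - 4), -6(y + 1)).
At (-1, -2): H = diag(20, 6).
Both eigenvalues are positive, so H is positive definite: a local minimum.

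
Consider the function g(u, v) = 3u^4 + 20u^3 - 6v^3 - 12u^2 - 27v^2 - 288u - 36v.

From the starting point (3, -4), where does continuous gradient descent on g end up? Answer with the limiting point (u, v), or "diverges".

(2, -2)

g is separable, so gradient descent decouples: u follows -∂g/∂u, v follows -∂g/∂v.
∂g/∂u = 12(u - 2)(u + 3)(u + 4); at u=3 this is 504, so u decreases.
∂g/∂v = -18(v + 1)(v + 2); at v=-4 this is -108, so v increases.
u converges to its nearest critical value 2 (a local min of the u-part); v converges to -2. The iterate converges to (2, -2).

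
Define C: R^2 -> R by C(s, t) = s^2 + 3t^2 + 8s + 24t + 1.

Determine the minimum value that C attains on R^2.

C(s,t) separates as P(s) + Q(t) + 1, so its minimum is min P + min Q + 1.
P'(s) = 2s + 8 vanishes at s ∈ {-4}; Q'(t) = 6(t + 4) vanishes at t ∈ {-4}.
Local minima of P (where P''>0): P(-4)=-16. Local minima of Q: Q(-4)=-48.
So the global minimum of C is P(-4) + Q(-4) + 1 = -16 − 48 + 1 = -63, attained at (-4, -4).

-63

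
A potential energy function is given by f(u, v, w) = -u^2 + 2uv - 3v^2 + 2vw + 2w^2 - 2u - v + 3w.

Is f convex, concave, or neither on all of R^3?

neither

f is quadratic, so its Hessian is the constant matrix H = [[-2, 2, 0], [2, -6, 2], [0, 2, 4]].
Leading principal minors: -2, 8, 40.
Neither pattern holds ⇒ H is indefinite ⇒ neither convex nor concave.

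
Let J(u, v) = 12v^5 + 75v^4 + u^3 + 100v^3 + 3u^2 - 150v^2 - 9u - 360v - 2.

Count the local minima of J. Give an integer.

J separates as a function of u plus a function of v, so ∇J=0 decouples.
∂J/∂u = 3(u - 1)(u + 3) = 0 at u ∈ {-3, 1}; ∂J/∂v = 60(v - 1)(v + 1)(v + 2)(v + 3) = 0 at v ∈ {-3, -2, -1, 1}.
The Hessian is diagonal: diag(J_uu, J_vv). Second derivatives: J_uu(-3)=-12, J_uu(1)=12; J_vv(-3)=-480, J_vv(-2)=180, J_vv(-1)=-240, J_vv(1)=1440.
Local minima occur where both diagonal entries positive: (1, -2), (1, 1). Count: 2.

2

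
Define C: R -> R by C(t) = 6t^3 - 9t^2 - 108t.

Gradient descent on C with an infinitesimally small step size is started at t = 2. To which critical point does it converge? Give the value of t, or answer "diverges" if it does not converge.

C'(t) = 18(t - 3)(t + 2), so C'(2) = -72.
Gradient descent moves in the -C' direction, i.e. t is increasing.
The nearest critical point in that direction is t = 3, where C'' = 90 > 0 (a local minimum). The iterate converges there.

3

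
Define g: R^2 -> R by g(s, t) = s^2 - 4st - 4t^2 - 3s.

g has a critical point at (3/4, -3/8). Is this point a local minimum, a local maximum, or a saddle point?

The Hessian of g is constant: H = [[2, -4], [-4, -8]].
det(H) = 2·(-8) − (-4)² = -32.
Since det(H) < 0, H is indefinite and the critical point is a saddle point.

saddle point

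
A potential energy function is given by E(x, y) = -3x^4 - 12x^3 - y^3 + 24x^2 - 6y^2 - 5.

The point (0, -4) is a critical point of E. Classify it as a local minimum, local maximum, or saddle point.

The mixed partial ∂²E/∂x∂y is 0, so the Hessian at any point is diag(E_xx, E_yy) = diag(12(-3x^2 - 6x + 4), -6(y + 2)).
At (0, -4): H = diag(48, 12).
Both eigenvalues are positive, so H is positive definite: a local minimum.

local minimum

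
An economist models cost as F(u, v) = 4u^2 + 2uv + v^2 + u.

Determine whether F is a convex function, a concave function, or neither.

F is quadratic, so its Hessian is the constant matrix H = [[8, 2], [2, 2]].
det(H) = 12, tr(H) = 10.
det(H) > 0 and tr(H) > 0, so H is positive definite everywhere: convex.

convex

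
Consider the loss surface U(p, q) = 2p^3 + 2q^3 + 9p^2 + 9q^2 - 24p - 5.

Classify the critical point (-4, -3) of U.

The mixed partial ∂²U/∂p∂q is 0, so the Hessian at any point is diag(U_pp, U_qq) = diag(6(2p + 3), 6(2q + 3)).
At (-4, -3): H = diag(-30, -18).
Both eigenvalues are negative, so H is negative definite: a local maximum.

local maximum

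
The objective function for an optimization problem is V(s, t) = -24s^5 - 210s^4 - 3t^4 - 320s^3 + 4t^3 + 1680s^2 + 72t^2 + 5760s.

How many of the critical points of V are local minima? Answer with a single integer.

V separates as a function of s plus a function of t, so ∇V=0 decouples.
∂V/∂s = -120(s - 2)(s + 2)(s + 3)(s + 4) = 0 at s ∈ {-4, -3, -2, 2}; ∂V/∂t = -12t(t - 4)(t + 3) = 0 at t ∈ {-3, 0, 4}.
The Hessian is diagonal: diag(V_ss, V_tt). Second derivatives: V_ss(-4)=1440, V_ss(-3)=-600, V_ss(-2)=960, V_ss(2)=-14400; V_tt(-3)=-252, V_tt(0)=144, V_tt(4)=-336.
Local minima occur where both diagonal entries positive: (-4, 0), (-2, 0). Count: 2.

2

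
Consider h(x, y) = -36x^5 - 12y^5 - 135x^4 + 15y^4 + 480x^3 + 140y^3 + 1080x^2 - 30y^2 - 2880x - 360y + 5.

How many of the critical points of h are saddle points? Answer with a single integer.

8

h separates as a function of x plus a function of y, so ∇h=0 decouples.
∂h/∂x = -180(x - 2)(x - 1)(x + 2)(x + 4) = 0 at x ∈ {-4, -2, 1, 2}; ∂h/∂y = -60(y - 3)(y - 1)(y + 1)(y + 2) = 0 at y ∈ {-2, -1, 1, 3}.
The Hessian is diagonal: diag(h_xx, h_yy). Second derivatives: h_xx(-4)=10800, h_xx(-2)=-4320, h_xx(1)=2700, h_xx(2)=-4320; h_yy(-2)=900, h_yy(-1)=-480, h_yy(1)=720, h_yy(3)=-2400.
Saddle points occur where the two diagonal entries have opposite signs: (-4, -1), (-4, 3), (-2, -2), (-2, 1), (1, -1), (1, 3), (2, -2), (2, 1). Count: 8.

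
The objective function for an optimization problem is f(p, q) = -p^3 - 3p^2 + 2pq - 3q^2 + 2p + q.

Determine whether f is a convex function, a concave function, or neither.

The term -p^3 is cubic, so the Hessian is not constant.
∂²f/∂p² = -6p - 6, which takes both signs as p varies (negative for sufficiently large p). A diagonal entry of the Hessian changing sign means the Hessian is neither positive- nor negative-semidefinite on all of R^2.

neither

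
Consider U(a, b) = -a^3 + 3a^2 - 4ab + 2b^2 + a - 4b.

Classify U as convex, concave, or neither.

The term -a^3 is cubic, so the Hessian is not constant.
∂²U/∂a² = -6a + 6, which takes both signs as a varies (negative for sufficiently large a). A diagonal entry of the Hessian changing sign means the Hessian is neither positive- nor negative-semidefinite on all of R^2.

neither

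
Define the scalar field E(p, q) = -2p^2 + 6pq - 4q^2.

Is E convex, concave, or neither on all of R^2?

neither

E is quadratic, so its Hessian is the constant matrix H = [[-4, 6], [6, -8]].
det(H) = -4, tr(H) = -12.
det(H) < 0, so H is indefinite: neither convex nor concave.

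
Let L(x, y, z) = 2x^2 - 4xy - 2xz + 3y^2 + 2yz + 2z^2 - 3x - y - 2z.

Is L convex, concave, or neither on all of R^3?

L is quadratic, so its Hessian is the constant matrix H = [[4, -4, -2], [-4, 6, 2], [-2, 2, 4]].
Leading principal minors: 4, 8, 24.
All positive ⇒ H ≻ 0 ⇒ convex.

convex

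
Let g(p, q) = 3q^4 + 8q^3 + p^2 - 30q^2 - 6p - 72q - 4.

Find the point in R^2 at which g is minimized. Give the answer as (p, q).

(3, 2)

g(p,q) separates as A(p) + B(q) − 4, so its minimum is min A + min B − 4.
A'(p) = 2p - 6 vanishes at p ∈ {3}; B'(q) = 12(q - 2)(q + 1)(q + 3) vanishes at q ∈ {-3, -1, 2}.
Local minima of A (where A''>0): A(3)=-9. Local minima of B: B(-3)=-27, B(2)=-152.
So the global minimum of g is A(3) + B(2) − 4 = -9 − 152 − 4 = -165, attained at (3, 2).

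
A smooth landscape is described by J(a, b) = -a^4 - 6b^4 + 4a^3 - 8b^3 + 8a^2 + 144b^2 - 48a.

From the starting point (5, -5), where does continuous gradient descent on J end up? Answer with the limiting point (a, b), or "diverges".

J is separable, so gradient descent decouples: a follows -∂J/∂a, b follows -∂J/∂b.
∂J/∂a = -4(a - 3)(a - 2)(a + 2); at a=5 this is -168, so a increases.
∂J/∂b = -24b(b - 3)(b + 4); at b=-5 this is 960, so b decreases.
The a-coordinate has no critical point in that direction and runs off to infinity.

diverges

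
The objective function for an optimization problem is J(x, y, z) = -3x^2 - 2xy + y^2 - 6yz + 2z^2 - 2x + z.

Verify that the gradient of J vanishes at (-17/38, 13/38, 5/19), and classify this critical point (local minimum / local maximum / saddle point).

saddle point

∇J = (-6x - 2y - 2, -2x + 2y - 6z, -6y + 4z + 1); substituting (-17/38, 13/38, 5/19) gives ∇J = (0, 0, 0), so (-17/38, 13/38, 5/19) is indeed a critical point.
The Hessian is constant: H = [[-6, -2, 0], [-2, 2, -6], [0, -6, 4]].
Leading principal minors: Δ₁ = -6, Δ₂ = -16, Δ₃ = 152.
The minors fit neither the all-positive nor the alternating-sign pattern, so H is indefinite: a saddle point.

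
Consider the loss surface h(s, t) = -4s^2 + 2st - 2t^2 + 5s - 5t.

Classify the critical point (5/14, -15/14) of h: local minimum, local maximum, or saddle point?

local maximum

The Hessian of h is constant: H = [[-8, 2], [2, -4]].
det(H) = (-8)·(-4) − 2² = 28.
det(H) > 0 and tr(H) = -12 < 0, so H is negative definite and the point is a local maximum.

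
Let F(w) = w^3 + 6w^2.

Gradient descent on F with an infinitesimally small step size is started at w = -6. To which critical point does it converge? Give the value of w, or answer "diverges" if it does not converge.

F'(w) = 3w(w + 4), so F'(-6) = 36.
Gradient descent moves in the -F' direction, i.e. w is decreasing.
There is no critical point below w=-6, and F' keeps the same sign, so the iterate runs off to −∞.

diverges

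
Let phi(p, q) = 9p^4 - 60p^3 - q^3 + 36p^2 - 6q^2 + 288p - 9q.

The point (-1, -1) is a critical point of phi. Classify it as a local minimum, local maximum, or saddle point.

saddle point

The mixed partial ∂²phi/∂p∂q is 0, so the Hessian at any point is diag(phi_pp, phi_qq) = diag(36(3p^2 - 10p + 2), -6(q + 2)).
At (-1, -1): H = diag(540, -6).
The eigenvalues have opposite signs, so H is indefinite: a saddle point.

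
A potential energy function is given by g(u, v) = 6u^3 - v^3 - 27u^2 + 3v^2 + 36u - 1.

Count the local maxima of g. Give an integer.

1

g separates as a function of u plus a function of v, so ∇g=0 decouples.
∂g/∂u = 18(u - 2)(u - 1) = 0 at u ∈ {1, 2}; ∂g/∂v = -3v(v - 2) = 0 at v ∈ {0, 2}.
The Hessian is diagonal: diag(g_uu, g_vv). Second derivatives: g_uu(1)=-18, g_uu(2)=18; g_vv(0)=6, g_vv(2)=-6.
Local maxima occur where both diagonal entries negative: (1, 2). Count: 1.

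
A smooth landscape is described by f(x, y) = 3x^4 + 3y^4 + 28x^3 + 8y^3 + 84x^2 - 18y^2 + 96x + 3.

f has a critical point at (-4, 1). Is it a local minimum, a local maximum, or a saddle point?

The mixed partial ∂²f/∂x∂y is 0, so the Hessian at any point is diag(f_xx, f_yy) = diag(12(3x^2 + 14x + 14), 12(3y^2 + 4y - 3)).
At (-4, 1): H = diag(72, 48).
Both eigenvalues are positive, so H is positive definite: a local minimum.

local minimum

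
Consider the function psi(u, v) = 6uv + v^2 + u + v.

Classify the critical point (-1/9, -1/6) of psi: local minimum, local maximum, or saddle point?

The Hessian of psi is constant: H = [[0, 6], [6, 2]].
det(H) = 0·2 − 6² = -36.
Since det(H) < 0, H is indefinite and the critical point is a saddle point.

saddle point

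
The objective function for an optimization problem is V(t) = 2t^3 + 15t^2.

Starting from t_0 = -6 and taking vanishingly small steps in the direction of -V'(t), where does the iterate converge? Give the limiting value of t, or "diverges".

V'(t) = 6t(t + 5), so V'(-6) = 36.
Gradient descent moves in the -V' direction, i.e. t is decreasing.
There is no critical point below t=-6, and V' keeps the same sign, so the iterate runs off to −∞.

diverges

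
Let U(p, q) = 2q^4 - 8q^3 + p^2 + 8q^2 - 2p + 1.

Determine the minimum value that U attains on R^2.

U(p,q) separates as A(p) + B(q) + 1, so its minimum is min A + min B + 1.
A'(p) = 2p - 2 vanishes at p ∈ {1}; B'(q) = 8q(q - 2)(q - 1) vanishes at q ∈ {0, 1, 2}.
Local minima of A (where A''>0): A(1)=-1. Local minima of B: B(0)=0, B(2)=0.
So the global minimum of U is A(1) + B(0) + 1 = -1 + 0 + 1 = 0, attained at (1, 0).

0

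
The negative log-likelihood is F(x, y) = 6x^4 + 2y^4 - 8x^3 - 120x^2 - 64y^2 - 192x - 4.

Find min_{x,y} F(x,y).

F(x,y) separates as P(x) + Q(y) − 4, so its minimum is min P + min Q − 4.
P'(x) = 24(x - 4)(x + 1)(x + 2) vanishes at x ∈ {-2, -1, 4}; Q'(y) = 8y(y - 4)(y + 4) vanishes at y ∈ {-4, 0, 4}.
Local minima of P (where P''>0): P(-2)=64, P(4)=-1664. Local minima of Q: Q(-4)=-512, Q(4)=-512.
So the global minimum of F is P(4) + Q(-4) − 4 = -1664 − 512 − 4 = -2180, attained at (4, -4).

-2180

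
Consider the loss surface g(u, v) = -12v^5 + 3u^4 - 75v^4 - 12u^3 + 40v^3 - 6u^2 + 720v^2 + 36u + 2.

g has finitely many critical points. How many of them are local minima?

g separates as a function of u plus a function of v, so ∇g=0 decouples.
∂g/∂u = 12(u - 3)(u - 1)(u + 1) = 0 at u ∈ {-1, 1, 3}; ∂g/∂v = -60v(v - 2)(v + 3)(v + 4) = 0 at v ∈ {-4, -3, 0, 2}.
The Hessian is diagonal: diag(g_uu, g_vv). Second derivatives: g_uu(-1)=96, g_uu(1)=-48, g_uu(3)=96; g_vv(-4)=1440, g_vv(-3)=-900, g_vv(0)=1440, g_vv(2)=-3600.
Local minima occur where both diagonal entries positive: (-1, -4), (-1, 0), (3, -4), (3, 0). Count: 4.

4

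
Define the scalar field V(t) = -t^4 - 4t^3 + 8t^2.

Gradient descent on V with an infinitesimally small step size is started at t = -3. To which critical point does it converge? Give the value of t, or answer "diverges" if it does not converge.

0

V'(t) = -4t(t - 1)(t + 4), so V'(-3) = -48.
Gradient descent moves in the -V' direction, i.e. t is increasing.
The nearest critical point in that direction is t = 0, where V'' = 16 > 0 (a local minimum). The iterate converges there.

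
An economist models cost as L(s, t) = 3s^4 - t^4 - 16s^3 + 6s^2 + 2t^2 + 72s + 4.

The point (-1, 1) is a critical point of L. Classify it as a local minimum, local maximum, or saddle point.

saddle point

The mixed partial ∂²L/∂s∂t is 0, so the Hessian at any point is diag(L_ss, L_tt) = diag(12(3s^2 - 8s + 1), 4(-3t^2 + 1)).
At (-1, 1): H = diag(144, -8).
The eigenvalues have opposite signs, so H is indefinite: a saddle point.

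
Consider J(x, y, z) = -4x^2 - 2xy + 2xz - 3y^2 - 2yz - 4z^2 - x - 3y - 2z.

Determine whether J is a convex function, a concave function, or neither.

J is quadratic, so its Hessian is the constant matrix H = [[-8, -2, 2], [-2, -6, -2], [2, -2, -8]].
Leading principal minors: -8, 44, -280.
Signs alternate −, +, − ⇒ H ≺ 0 ⇒ concave.

concave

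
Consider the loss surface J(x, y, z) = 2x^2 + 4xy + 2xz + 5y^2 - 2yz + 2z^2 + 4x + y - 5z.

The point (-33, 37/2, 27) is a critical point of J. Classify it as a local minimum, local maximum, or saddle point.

The Hessian is constant: H = [[4, 4, 2], [4, 10, -2], [2, -2, 4]].
Leading principal minors: Δ₁ = 4, Δ₂ = 24, Δ₃ = 8.
All leading minors are positive, so H is positive definite: a local minimum.

local minimum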